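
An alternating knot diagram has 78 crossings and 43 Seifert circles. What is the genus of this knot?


For alternating knots, g = (c - s + 1)/2.
= (78 - 43 + 1)/2
= 36/2 = 18

18


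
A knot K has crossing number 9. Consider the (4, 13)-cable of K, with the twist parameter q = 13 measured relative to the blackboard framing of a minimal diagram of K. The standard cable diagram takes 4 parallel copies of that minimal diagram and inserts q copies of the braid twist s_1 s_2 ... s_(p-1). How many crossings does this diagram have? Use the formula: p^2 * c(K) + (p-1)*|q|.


Step 1: Each of the c(K) crossings of the companion diagram becomes p*p = p^2 crossings among the p parallel strands, and each of the |q| twists s_1 s_2 ... s_(p-1) adds (p-1) crossings.
  Crossings = p^2 * c(K) + (p-1)*|q|
Step 2: = 4^2 * 9 + (4-1)*13
Step 3: = 16*9 + 3*13
Step 4: = 144 + 39 = 183

183


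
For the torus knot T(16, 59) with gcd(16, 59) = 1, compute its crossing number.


For a torus knot T(p, q) with gcd(p,q)=1,
the crossing number is min(p*(q-1), q*(p-1)).
p*(q-1) = 16*58 = 928
q*(p-1) = 59*15 = 885
min(928, 885) = 885

885


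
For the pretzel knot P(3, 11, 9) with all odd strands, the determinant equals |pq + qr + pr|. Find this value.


Step 1: Compute pq + qr + pr.
pq = 3*11 = 33
qr = 11*9 = 99
pr = 3*9 = 27
pq + qr + pr = 33 + 99 + 27 = 159
Step 2: Take absolute value.
det(P(3,11,9)) = |159| = 159

159


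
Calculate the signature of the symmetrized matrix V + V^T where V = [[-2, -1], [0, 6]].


Step 1: V + V^T = [[-4, -1], [-1, 12]]
Step 2: trace = 8, det = -49
Step 3: Discriminant = 8^2 - 4*(-49) = 260
Step 4: Eigenvalues: 12.0623, -4.06226
Step 5: Signature = (# positive eigenvalues) - (# negative eigenvalues) = 0

0


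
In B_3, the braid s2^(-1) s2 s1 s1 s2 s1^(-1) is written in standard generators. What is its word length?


The word length counts the number of generators (including inverses).
Listing each generator: s2^(-1), s2, s1, s1, s2, s1^(-1)
There are 6 generators in this braid word.

6


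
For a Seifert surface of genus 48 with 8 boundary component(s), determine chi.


chi = 2 - 2g - b
= 2 - 2*48 - 8
= 2 - 96 - 8 = -102

-102


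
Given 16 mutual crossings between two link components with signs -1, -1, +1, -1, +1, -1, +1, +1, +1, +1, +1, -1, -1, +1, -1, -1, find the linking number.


Step 1: Count positive crossings: 8
Step 2: Count negative crossings: 8
Step 3: Sum of signs = 8 - 8 = 0
Step 4: Linking number = sum/2 = 0/2 = 0

0


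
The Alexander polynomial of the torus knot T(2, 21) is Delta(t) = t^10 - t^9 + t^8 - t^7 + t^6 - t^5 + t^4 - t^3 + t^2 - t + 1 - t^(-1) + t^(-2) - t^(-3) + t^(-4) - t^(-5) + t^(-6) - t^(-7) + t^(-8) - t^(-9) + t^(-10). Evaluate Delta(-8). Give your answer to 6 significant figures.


Substituting t = -8 into Delta(t) = t^10 - t^9 + t^8 - t^7 + t^6 - t^5 + t^4 - t^3 + t^2 - t + 1 - t^(-1) + t^(-2) - t^(-3) + t^(-4) - t^(-5) + t^(-6) - t^(-7) + t^(-8) - t^(-9) + t^(-10):
Term values: (1073741824) + (134217728) + (16777216) + (2097152) + (262144) + (32768) + (4096) + (512) + (64) + (8) + (1) + (0.125) + (0.015625) + (0.00195312) + (0.000244141) + (3.05176e-05) + (3.8147e-06) + (4.76837e-07) + (5.96046e-08) + (7.45058e-09) + (9.31323e-10)
Sum = 1227133513
Rounded to 6 significant figures: 1.22713e+09

1.22713e+09


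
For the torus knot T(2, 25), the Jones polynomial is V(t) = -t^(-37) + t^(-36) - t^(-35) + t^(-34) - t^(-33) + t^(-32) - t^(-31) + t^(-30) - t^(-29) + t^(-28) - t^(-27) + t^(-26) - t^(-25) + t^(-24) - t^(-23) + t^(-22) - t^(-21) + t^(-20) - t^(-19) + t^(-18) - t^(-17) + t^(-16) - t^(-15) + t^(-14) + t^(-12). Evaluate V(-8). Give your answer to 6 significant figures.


Substituting t = -8 into V(t) = -t^(-37) + t^(-36) - t^(-35) + t^(-34) - t^(-33) + t^(-32) - t^(-31) + t^(-30) - t^(-29) + t^(-28) - t^(-27) + t^(-26) - t^(-25) + t^(-24) - t^(-23) + t^(-22) - t^(-21) + t^(-20) - t^(-19) + t^(-18) - t^(-17) + t^(-16) - t^(-15) + t^(-14) + t^(-12):
  (-)t^(-37) = 3.85186e-34
  (+)t^(-36) = 3.08149e-33
  (-)t^(-35) = 2.46519e-32
  (+)t^(-34) = 1.97215e-31
  (-)t^(-33) = 1.57772e-30
  (+)t^(-32) = 1.26218e-29
  (-)t^(-31) = 1.00974e-28
  (+)t^(-30) = 8.07794e-28
  (-)t^(-29) = 6.46235e-27
  (+)t^(-28) = 5.16988e-26
  (-)t^(-27) = 4.1359e-25
  (+)t^(-26) = 3.30872e-24
  (-)t^(-25) = 2.64698e-23
  (+)t^(-24) = 2.11758e-22
  (-)t^(-23) = 1.69407e-21
  (+)t^(-22) = 1.35525e-20
  (-)t^(-21) = 1.0842e-19
  (+)t^(-20) = 8.67362e-19
  (-)t^(-19) = 6.93889e-18
  (+)t^(-18) = 5.55112e-17
  (-)t^(-17) = 4.44089e-16
  (+)t^(-16) = 3.55271e-15
  (-)t^(-15) = 2.84217e-14
  (+)t^(-14) = 2.27374e-13
  (+)t^(-12) = 1.45519e-11
Sum = (3.85186e-34) + (3.08149e-33) + (2.46519e-32) + (1.97215e-31) + (1.57772e-30) + (1.26218e-29) + (1.00974e-28) + (8.07794e-28) + (6.46235e-27) + (5.16988e-26) + (4.1359e-25) + (3.30872e-24) + (2.64698e-23) + (2.11758e-22) + (1.69407e-21) + (1.35525e-20) + (1.0842e-19) + (8.67362e-19) + (6.93889e-18) + (5.55112e-17) + (4.44089e-16) + (3.55271e-15) + (2.84217e-14) + (2.27374e-13) + (1.45519e-11)
= 1.481177086e-11
Rounded to 6 significant figures: 1.48118e-11

1.48118e-11


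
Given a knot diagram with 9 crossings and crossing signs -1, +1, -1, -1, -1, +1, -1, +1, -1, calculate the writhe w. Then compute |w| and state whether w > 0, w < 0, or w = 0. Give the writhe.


Step 1: Count positive crossings (+1).
Positive crossings: 3
Step 2: Count negative crossings (-1).
Negative crossings: 6
Step 3: Writhe = (positive) - (negative)
w = 3 - 6 = -3
Step 4: |w| = 3, and w is negative

-3


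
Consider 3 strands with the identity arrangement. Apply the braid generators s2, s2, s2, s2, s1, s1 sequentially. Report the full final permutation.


Starting with identity [1, 2, 3].
Apply generators in sequence:
  After s2: [1, 3, 2]
  After s2: [1, 2, 3]
  After s2: [1, 3, 2]
  After s2: [1, 2, 3]
  After s1: [2, 1, 3]
  After s1: [1, 2, 3]
Final permutation: [1, 2, 3]

[1, 2, 3]


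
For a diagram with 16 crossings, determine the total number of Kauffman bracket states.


Each crossing contributes 2 choices (A-smoothing or B-smoothing).
Total states = 2^16 = 65536

65536


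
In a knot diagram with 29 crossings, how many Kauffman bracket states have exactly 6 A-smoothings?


We choose which 6 of 29 crossings get A-smoothings.
C(29, 6) = 29! / (6! * 23!)
= 475020

475020


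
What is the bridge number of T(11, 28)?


The bridge number of T(p,q) is min(p,q).
min(11, 28) = 11

11


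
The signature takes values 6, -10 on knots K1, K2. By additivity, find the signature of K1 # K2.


The signature is additive under connected sum.
signature(K1 # K2) = (6) + (-10)
= -4

-4


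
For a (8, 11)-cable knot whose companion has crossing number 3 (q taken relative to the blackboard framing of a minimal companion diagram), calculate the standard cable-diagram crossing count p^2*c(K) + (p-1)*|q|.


Step 1: Each of the c(K) crossings of the companion diagram becomes p*p = p^2 crossings among the p parallel strands, and each of the |q| twists s_1 s_2 ... s_(p-1) adds (p-1) crossings.
  Crossings = p^2 * c(K) + (p-1)*|q|
Step 2: = 8^2 * 3 + (8-1)*11
Step 3: = 64*3 + 7*11
Step 4: = 192 + 77 = 269

269


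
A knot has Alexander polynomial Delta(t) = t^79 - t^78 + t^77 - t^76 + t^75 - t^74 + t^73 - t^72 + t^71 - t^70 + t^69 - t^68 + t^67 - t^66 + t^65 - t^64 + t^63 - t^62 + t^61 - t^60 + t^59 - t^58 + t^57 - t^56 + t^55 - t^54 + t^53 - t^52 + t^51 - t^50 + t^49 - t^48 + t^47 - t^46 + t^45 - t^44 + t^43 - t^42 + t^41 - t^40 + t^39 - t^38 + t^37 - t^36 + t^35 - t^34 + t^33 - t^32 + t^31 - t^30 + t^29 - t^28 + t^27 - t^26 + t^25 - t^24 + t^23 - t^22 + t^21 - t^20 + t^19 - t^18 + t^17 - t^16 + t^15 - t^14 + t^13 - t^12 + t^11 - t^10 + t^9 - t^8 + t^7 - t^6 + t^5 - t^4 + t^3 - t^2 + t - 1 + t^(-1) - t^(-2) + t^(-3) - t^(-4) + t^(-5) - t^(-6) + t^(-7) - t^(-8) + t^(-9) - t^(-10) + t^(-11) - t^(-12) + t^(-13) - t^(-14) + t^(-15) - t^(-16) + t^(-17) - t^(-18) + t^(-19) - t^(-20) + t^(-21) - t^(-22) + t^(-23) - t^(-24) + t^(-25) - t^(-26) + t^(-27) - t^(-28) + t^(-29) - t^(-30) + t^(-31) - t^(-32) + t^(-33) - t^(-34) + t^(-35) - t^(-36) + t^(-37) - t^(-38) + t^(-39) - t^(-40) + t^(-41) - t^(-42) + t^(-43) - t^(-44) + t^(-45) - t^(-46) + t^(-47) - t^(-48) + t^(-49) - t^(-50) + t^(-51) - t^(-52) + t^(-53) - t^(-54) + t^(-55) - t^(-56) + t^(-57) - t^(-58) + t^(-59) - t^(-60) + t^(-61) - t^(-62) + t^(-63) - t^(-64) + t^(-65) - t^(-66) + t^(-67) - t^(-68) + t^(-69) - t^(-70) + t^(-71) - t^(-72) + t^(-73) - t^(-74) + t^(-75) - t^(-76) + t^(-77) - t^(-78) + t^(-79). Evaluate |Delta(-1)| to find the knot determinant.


Step 1: The polynomial has 159 terms with alternating signs, exponents from 79 down to -79.
Step 2: Substitute t = -1. The i-th term has coefficient (-1)^i and exponent (m-i),
  so its value is (-1)^i * (-1)^(m-i) = (-1)^m = -1 for every i.
Step 3: All 159 terms equal -1, so Delta(-1) = 159 * (-1) = -159
Step 4: |Delta(-1)| = 159

159


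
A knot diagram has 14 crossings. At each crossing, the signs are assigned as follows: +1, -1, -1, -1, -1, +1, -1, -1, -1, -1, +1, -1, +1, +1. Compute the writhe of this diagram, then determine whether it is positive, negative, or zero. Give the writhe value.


Step 1: Count positive crossings (+1).
Positive crossings: 5
Step 2: Count negative crossings (-1).
Negative crossings: 9
Step 3: Writhe = (positive) - (negative)
w = 5 - 9 = -4
Step 4: |w| = 4, and w is negative

-4


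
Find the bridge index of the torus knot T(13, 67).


The bridge number of T(p,q) is min(p,q).
min(13, 67) = 13

13


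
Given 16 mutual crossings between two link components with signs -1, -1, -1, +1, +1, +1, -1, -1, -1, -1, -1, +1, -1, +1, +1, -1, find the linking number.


Step 1: Count positive crossings: 6
Step 2: Count negative crossings: 10
Step 3: Sum of signs = 6 - 10 = -4
Step 4: Linking number = sum/2 = -4/2 = -2

-2


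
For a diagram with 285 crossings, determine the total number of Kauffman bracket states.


Each crossing contributes 2 choices (A-smoothing or B-smoothing).
Total states = 2^285 = 62165404551223330269422781018352605012557018849668464680057997111644937126566671941632

62165404551223330269422781018352605012557018849668464680057997111644937126566671941632


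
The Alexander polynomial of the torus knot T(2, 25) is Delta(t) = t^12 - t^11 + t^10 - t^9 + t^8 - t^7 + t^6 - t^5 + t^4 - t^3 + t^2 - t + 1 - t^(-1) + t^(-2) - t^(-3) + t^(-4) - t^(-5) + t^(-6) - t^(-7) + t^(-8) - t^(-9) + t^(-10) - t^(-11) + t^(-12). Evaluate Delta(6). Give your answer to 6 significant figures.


Substituting t = 6 into Delta(t) = t^12 - t^11 + t^10 - t^9 + t^8 - t^7 + t^6 - t^5 + t^4 - t^3 + t^2 - t + 1 - t^(-1) + t^(-2) - t^(-3) + t^(-4) - t^(-5) + t^(-6) - t^(-7) + t^(-8) - t^(-9) + t^(-10) - t^(-11) + t^(-12):
Term values: (2176782336) + (-362797056) + (60466176) + (-10077696) + (1679616) + (-279936) + (46656) + (-7776) + (1296) + (-216) + (36) + (-6) + (1) + (-0.166667) + (0.0277778) + (-0.00462963) + (0.000771605) + (-0.000128601) + (2.14335e-05) + (-3.57225e-06) + (5.95374e-07) + (-9.9229e-08) + (1.65382e-08) + (-2.75636e-09) + (4.59394e-10)
Sum = 1865813431
Rounded to 6 significant figures: 1.86581e+09

1.86581e+09


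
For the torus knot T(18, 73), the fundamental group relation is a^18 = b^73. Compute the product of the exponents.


The relation is a^18 = b^73.
Product of exponents = 18 * 73
= 1314

1314


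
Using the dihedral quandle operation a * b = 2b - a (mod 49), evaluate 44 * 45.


44 * 45 = 2*45 - 44 mod 49
= 90 - 44 mod 49
= 46 mod 49 = 46

46


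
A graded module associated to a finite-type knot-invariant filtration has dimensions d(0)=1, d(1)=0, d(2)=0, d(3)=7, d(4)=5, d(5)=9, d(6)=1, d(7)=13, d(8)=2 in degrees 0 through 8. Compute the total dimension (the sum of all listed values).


Total dimension = d(0) + d(1) + ... + d(8)
= 1 + 0 + 0 + 7 + 5 + 9 + 1 + 13 + 2
= 38

38


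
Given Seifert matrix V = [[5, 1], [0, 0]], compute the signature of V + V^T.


Step 1: V + V^T = [[10, 1], [1, 0]]
Step 2: trace = 10, det = -1
Step 3: Discriminant = 10^2 - 4*(-1) = 104
Step 4: Eigenvalues: 10.099, -0.0990195
Step 5: Signature = (# positive eigenvalues) - (# negative eigenvalues) = 0

0


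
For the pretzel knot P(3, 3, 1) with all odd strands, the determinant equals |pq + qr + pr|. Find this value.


Step 1: Compute pq + qr + pr.
pq = 3*3 = 9
qr = 3*1 = 3
pr = 3*1 = 3
pq + qr + pr = 9 + 3 + 3 = 15
Step 2: Take absolute value.
det(P(3,3,1)) = |15| = 15

15


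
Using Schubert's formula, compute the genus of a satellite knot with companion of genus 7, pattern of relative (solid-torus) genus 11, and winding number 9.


Schubert: g(satellite) = g_rel(pattern) + |winding| * g(companion),
where g_rel(pattern) is the genus of the pattern relative to the solid torus.
= 11 + 9 * 7
= 11 + 63 = 74

74


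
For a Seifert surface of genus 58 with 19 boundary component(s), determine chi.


chi = 2 - 2g - b
= 2 - 2*58 - 19
= 2 - 116 - 19 = -133

-133


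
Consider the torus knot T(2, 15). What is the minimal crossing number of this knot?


For a torus knot T(p, q) with gcd(p,q)=1,
the crossing number is min(p*(q-1), q*(p-1)).
p*(q-1) = 2*14 = 28
q*(p-1) = 15*1 = 15
min(28, 15) = 15

15


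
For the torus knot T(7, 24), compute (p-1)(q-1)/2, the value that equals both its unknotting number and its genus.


For a torus knot T(p,q), both the unknotting number and genus equal (p-1)(q-1)/2.
= (7-1)(24-1)/2
= 6*23/2
= 138/2 = 69

69


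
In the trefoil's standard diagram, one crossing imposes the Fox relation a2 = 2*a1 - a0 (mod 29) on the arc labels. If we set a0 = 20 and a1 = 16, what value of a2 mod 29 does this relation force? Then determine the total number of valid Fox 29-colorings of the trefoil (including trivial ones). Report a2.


Step 1: Apply the given crossing relation 2*a1 - a0 - a2 = 0 (mod 29).
  a2 = 2*a1 - a0 mod 29
  a2 = 2*16 - 20 mod 29
  a2 = 32 - 20 mod 29
  a2 = 12 mod 29 = 12
Step 2: The trefoil has determinant 3.
  Number of Fox p-colorings (p prime) is p^2 if p = 3, else p.
  Since 29 does not divide 3, only trivial (constant) colorings exist.
  (So the trial a0 = 20, a1 = 16 with a0 != a1 does NOT extend to a valid coloring of the whole trefoil: the other two crossing relations require 3*(a1 - a0) = 0 (mod 29), which fails.)
  Total colorings = 29
Step 3: a2 = 12, total Fox 29-colorings = 29

12


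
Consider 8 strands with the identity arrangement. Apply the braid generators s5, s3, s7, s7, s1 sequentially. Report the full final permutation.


Starting with identity [1, 2, 3, 4, 5, 6, 7, 8].
Apply generators in sequence:
  After s5: [1, 2, 3, 4, 6, 5, 7, 8]
  After s3: [1, 2, 4, 3, 6, 5, 7, 8]
  After s7: [1, 2, 4, 3, 6, 5, 8, 7]
  After s7: [1, 2, 4, 3, 6, 5, 7, 8]
  After s1: [2, 1, 4, 3, 6, 5, 7, 8]
Final permutation: [2, 1, 4, 3, 6, 5, 7, 8]

[2, 1, 4, 3, 6, 5, 7, 8]


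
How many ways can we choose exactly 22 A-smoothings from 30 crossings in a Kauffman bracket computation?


We choose which 22 of 30 crossings get A-smoothings.
C(30, 22) = 30! / (22! * 8!)
= 5852925

5852925


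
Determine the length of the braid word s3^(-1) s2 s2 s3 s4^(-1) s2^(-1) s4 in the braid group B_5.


The word length counts the number of generators (including inverses).
Listing each generator: s3^(-1), s2, s2, s3, s4^(-1), s2^(-1), s4
There are 7 generators in this braid word.

7


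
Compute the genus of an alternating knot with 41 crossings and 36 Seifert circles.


For alternating knots, g = (c - s + 1)/2.
= (41 - 36 + 1)/2
= 6/2 = 3

3


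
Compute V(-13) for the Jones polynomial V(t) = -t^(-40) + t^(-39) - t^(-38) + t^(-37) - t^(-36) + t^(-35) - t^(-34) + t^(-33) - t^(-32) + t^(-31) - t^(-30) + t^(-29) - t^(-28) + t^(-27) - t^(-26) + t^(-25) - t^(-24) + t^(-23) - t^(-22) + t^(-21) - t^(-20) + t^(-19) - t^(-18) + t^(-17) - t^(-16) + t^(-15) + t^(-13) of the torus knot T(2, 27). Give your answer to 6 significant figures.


Substituting t = -13 into V(t) = -t^(-40) + t^(-39) - t^(-38) + t^(-37) - t^(-36) + t^(-35) - t^(-34) + t^(-33) - t^(-32) + t^(-31) - t^(-30) + t^(-29) - t^(-28) + t^(-27) - t^(-26) + t^(-25) - t^(-24) + t^(-23) - t^(-22) + t^(-21) - t^(-20) + t^(-19) - t^(-18) + t^(-17) - t^(-16) + t^(-15) + t^(-13):
  (-)t^(-40) = -2.76864e-45
  (+)t^(-39) = -3.59923e-44
  (-)t^(-38) = -4.679e-43
  (+)t^(-37) = -6.08269e-42
  (-)t^(-36) = -7.9075e-41
  (+)t^(-35) = -1.02798e-39
  (-)t^(-34) = -1.33637e-38
  (+)t^(-33) = -1.73728e-37
  (-)t^(-32) = -2.25846e-36
  (+)t^(-31) = -2.936e-35
  (-)t^(-30) = -3.8168e-34
  (+)t^(-29) = -4.96184e-33
  (-)t^(-28) = -6.45039e-32
  (+)t^(-27) = -8.38551e-31
  (-)t^(-26) = -1.09012e-29
  (+)t^(-25) = -1.41715e-28
  (-)t^(-24) = -1.8423e-27
  (+)t^(-23) = -2.39499e-26
  (-)t^(-22) = -3.11348e-25
  (+)t^(-21) = -4.04753e-24
  (-)t^(-20) = -5.26178e-23
  (+)t^(-19) = -6.84032e-22
  (-)t^(-18) = -8.89241e-21
  (+)t^(-17) = -1.15601e-19
  (-)t^(-16) = -1.50282e-18
  (+)t^(-15) = -1.95366e-17
  (+)t^(-13) = -3.30169e-15
Sum = (-2.76864e-45) + (-3.59923e-44) + (-4.679e-43) + (-6.08269e-42) + (-7.9075e-41) + (-1.02798e-39) + (-1.33637e-38) + (-1.73728e-37) + (-2.25846e-36) + (-2.936e-35) + (-3.8168e-34) + (-4.96184e-33) + (-6.45039e-32) + (-8.38551e-31) + (-1.09012e-29) + (-1.41715e-28) + (-1.8423e-27) + (-2.39499e-26) + (-3.11348e-25) + (-4.04753e-24) + (-5.26178e-23) + (-6.84032e-22) + (-8.89241e-21) + (-1.15601e-19) + (-1.50282e-18) + (-1.95366e-17) + (-3.30169e-15)
= -3.322855641e-15
Rounded to 6 significant figures: -3.32286e-15

-3.32286e-15


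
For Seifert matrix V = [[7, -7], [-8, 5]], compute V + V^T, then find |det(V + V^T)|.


Step 1: Form V + V^T where V = [[7, -7], [-8, 5]]
  V^T = [[7, -8], [-7, 5]]
  V + V^T = [[14, -15], [-15, 10]]
Step 2: det(V + V^T) = 14*10 - (-15)*(-15)
  = 140 - 225 = -85
Step 3: Knot determinant = |det(V + V^T)| = |-85| = 85

85


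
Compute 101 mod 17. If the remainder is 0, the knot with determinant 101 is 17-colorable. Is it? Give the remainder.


Step 1: A knot is p-colorable if and only if p divides its determinant.
Step 2: Compute 101 mod 17.
101 = 5 * 17 + 16
Step 3: 101 mod 17 = 16
Step 4: The knot is 17-colorable: no

16


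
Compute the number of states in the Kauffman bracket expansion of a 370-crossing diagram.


Each crossing contributes 2 choices (A-smoothing or B-smoothing).
Total states = 2^370 = 2404907604760405225358828131112281116032698930082119547604265954848982041717359046106827774346003151904701415424

2404907604760405225358828131112281116032698930082119547604265954848982041717359046106827774346003151904701415424


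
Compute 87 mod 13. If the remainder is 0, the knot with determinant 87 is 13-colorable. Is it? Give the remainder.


Step 1: A knot is p-colorable if and only if p divides its determinant.
Step 2: Compute 87 mod 13.
87 = 6 * 13 + 9
Step 3: 87 mod 13 = 9
Step 4: The knot is 13-colorable: no

9


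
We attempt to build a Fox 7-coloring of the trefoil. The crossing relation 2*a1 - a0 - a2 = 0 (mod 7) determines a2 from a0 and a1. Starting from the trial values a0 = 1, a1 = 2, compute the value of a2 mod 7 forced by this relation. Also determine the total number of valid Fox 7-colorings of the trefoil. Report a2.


Step 1: Apply the given crossing relation 2*a1 - a0 - a2 = 0 (mod 7).
  a2 = 2*a1 - a0 mod 7
  a2 = 2*2 - 1 mod 7
  a2 = 4 - 1 mod 7
  a2 = 3 mod 7 = 3
Step 2: The trefoil has determinant 3.
  Number of Fox p-colorings (p prime) is p^2 if p = 3, else p.
  Since 7 does not divide 3, only trivial (constant) colorings exist.
  (So the trial a0 = 1, a1 = 2 with a0 != a1 does NOT extend to a valid coloring of the whole trefoil: the other two crossing relations require 3*(a1 - a0) = 0 (mod 7), which fails.)
  Total colorings = 7
Step 3: a2 = 3, total Fox 7-colorings = 7

3


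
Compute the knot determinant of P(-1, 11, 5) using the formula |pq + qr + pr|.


Step 1: Compute pq + qr + pr.
pq = (-1)*11 = -11
qr = 11*5 = 55
pr = (-1)*5 = -5
pq + qr + pr = -11 + 55 + (-5) = 39
Step 2: Take absolute value.
det(P(-1,11,5)) = |39| = 39

39


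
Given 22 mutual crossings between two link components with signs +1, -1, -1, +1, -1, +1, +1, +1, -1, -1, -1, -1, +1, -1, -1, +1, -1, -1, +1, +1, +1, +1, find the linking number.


Step 1: Count positive crossings: 11
Step 2: Count negative crossings: 11
Step 3: Sum of signs = 11 - 11 = 0
Step 4: Linking number = sum/2 = 0/2 = 0

0


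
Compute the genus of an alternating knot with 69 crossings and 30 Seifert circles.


For alternating knots, g = (c - s + 1)/2.
= (69 - 30 + 1)/2
= 40/2 = 20

20


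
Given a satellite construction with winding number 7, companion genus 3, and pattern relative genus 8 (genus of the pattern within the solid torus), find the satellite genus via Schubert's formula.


Schubert: g(satellite) = g_rel(pattern) + |winding| * g(companion),
where g_rel(pattern) is the genus of the pattern relative to the solid torus.
= 8 + 7 * 3
= 8 + 21 = 29

29


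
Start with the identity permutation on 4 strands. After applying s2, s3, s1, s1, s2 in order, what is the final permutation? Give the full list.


Starting with identity [1, 2, 3, 4].
Apply generators in sequence:
  After s2: [1, 3, 2, 4]
  After s3: [1, 3, 4, 2]
  After s1: [3, 1, 4, 2]
  After s1: [1, 3, 4, 2]
  After s2: [1, 4, 3, 2]
Final permutation: [1, 4, 3, 2]

[1, 4, 3, 2]


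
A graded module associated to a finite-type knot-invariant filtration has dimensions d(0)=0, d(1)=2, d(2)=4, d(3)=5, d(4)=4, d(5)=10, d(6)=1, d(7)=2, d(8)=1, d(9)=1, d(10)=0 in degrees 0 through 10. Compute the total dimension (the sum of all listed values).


Total dimension = d(0) + d(1) + ... + d(10)
= 0 + 2 + 4 + 5 + 4 + 10 + 1 + 2 + 1 + 1 + 0
= 30

30


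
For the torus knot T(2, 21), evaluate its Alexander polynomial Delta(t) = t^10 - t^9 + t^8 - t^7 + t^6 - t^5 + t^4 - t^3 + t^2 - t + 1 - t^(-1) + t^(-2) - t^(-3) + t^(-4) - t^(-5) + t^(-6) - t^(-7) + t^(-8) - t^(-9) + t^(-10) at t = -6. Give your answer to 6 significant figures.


Substituting t = -6 into Delta(t) = t^10 - t^9 + t^8 - t^7 + t^6 - t^5 + t^4 - t^3 + t^2 - t + 1 - t^(-1) + t^(-2) - t^(-3) + t^(-4) - t^(-5) + t^(-6) - t^(-7) + t^(-8) - t^(-9) + t^(-10):
Term values: (60466176) + (10077696) + (1679616) + (279936) + (46656) + (7776) + (1296) + (216) + (36) + (6) + (1) + (0.166667) + (0.0277778) + (0.00462963) + (0.000771605) + (0.000128601) + (2.14335e-05) + (3.57225e-06) + (5.95374e-07) + (9.9229e-08) + (1.65382e-08)
Sum = 72559411.2
Rounded to 6 significant figures: 7.25594e+07

7.25594e+07


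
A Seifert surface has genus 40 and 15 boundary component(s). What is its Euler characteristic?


chi = 2 - 2g - b
= 2 - 2*40 - 15
= 2 - 80 - 15 = -93

-93


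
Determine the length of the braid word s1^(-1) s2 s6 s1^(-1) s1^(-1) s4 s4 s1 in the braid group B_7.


The word length counts the number of generators (including inverses).
Listing each generator: s1^(-1), s2, s6, s1^(-1), s1^(-1), s4, s4, s1
There are 8 generators in this braid word.

8


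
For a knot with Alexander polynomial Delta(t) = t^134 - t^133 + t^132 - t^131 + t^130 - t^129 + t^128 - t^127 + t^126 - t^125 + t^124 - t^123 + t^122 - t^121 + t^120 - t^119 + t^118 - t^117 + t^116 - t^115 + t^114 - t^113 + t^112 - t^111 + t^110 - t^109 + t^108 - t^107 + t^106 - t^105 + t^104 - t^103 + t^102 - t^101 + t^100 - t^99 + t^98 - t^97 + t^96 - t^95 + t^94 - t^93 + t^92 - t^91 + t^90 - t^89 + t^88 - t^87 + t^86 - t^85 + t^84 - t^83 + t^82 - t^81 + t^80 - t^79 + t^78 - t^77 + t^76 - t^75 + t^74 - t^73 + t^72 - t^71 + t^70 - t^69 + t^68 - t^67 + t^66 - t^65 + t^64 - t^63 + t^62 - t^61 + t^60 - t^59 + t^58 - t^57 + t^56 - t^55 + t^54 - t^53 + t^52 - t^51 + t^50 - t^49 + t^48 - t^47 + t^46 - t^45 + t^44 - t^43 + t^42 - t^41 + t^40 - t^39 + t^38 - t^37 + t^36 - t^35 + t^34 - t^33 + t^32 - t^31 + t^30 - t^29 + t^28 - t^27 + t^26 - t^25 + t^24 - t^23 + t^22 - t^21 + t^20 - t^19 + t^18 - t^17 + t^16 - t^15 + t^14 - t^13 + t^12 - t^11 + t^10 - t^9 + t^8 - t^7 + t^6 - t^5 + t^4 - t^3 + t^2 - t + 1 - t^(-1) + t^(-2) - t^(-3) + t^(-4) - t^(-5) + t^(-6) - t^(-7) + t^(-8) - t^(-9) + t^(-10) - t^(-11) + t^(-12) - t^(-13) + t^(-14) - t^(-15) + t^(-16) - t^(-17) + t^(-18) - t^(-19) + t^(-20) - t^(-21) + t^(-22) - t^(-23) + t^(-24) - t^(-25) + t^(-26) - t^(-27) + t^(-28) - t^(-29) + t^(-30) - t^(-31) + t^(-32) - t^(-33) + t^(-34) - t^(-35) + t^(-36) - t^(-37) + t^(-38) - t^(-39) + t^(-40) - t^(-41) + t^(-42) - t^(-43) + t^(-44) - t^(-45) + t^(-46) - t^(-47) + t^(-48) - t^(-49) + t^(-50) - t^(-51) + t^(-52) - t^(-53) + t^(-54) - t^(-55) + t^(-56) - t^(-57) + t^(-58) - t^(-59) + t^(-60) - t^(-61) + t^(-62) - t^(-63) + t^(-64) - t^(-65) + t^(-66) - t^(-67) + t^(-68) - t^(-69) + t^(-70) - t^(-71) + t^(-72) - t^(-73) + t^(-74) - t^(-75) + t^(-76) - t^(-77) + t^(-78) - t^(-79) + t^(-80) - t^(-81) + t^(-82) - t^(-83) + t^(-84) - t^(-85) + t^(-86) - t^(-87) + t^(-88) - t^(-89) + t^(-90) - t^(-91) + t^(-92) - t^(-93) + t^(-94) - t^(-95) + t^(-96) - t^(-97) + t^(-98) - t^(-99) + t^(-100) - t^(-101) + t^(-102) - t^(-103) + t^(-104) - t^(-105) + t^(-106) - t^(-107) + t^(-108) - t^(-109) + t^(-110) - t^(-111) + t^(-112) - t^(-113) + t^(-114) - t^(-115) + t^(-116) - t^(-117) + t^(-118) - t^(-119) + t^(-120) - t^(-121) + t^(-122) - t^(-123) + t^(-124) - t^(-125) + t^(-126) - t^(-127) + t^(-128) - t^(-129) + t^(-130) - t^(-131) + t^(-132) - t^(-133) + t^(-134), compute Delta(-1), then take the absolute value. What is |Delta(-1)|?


Step 1: The polynomial has 269 terms with alternating signs, exponents from 134 down to -134.
Step 2: Substitute t = -1. The i-th term has coefficient (-1)^i and exponent (m-i),
  so its value is (-1)^i * (-1)^(m-i) = (-1)^m = 1 for every i.
Step 3: All 269 terms equal 1, so Delta(-1) = 269 * (1) = 269
Step 4: |Delta(-1)| = 269

269


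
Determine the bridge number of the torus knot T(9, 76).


The bridge number of T(p,q) is min(p,q).
min(9, 76) = 9

9


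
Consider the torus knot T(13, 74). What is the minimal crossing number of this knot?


For a torus knot T(p, q) with gcd(p,q)=1,
the crossing number is min(p*(q-1), q*(p-1)).
p*(q-1) = 13*73 = 949
q*(p-1) = 74*12 = 888
min(949, 888) = 888

888


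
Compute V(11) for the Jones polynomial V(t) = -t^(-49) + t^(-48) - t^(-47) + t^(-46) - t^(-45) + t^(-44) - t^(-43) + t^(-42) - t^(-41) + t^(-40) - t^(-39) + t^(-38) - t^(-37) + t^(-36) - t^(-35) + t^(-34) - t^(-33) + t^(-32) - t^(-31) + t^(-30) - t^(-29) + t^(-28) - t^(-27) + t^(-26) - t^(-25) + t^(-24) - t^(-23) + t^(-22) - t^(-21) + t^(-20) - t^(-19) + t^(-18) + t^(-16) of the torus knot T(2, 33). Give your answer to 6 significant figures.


Substituting t = 11 into V(t) = -t^(-49) + t^(-48) - t^(-47) + t^(-46) - t^(-45) + t^(-44) - t^(-43) + t^(-42) - t^(-41) + t^(-40) - t^(-39) + t^(-38) - t^(-37) + t^(-36) - t^(-35) + t^(-34) - t^(-33) + t^(-32) - t^(-31) + t^(-30) - t^(-29) + t^(-28) - t^(-27) + t^(-26) - t^(-25) + t^(-24) - t^(-23) + t^(-22) - t^(-21) + t^(-20) - t^(-19) + t^(-18) + t^(-16):
  (-)t^(-49) = -9.37041e-52
  (+)t^(-48) = 1.03074e-50
  (-)t^(-47) = -1.13382e-49
  (+)t^(-46) = 1.2472e-48
  (-)t^(-45) = -1.37192e-47
  (+)t^(-44) = 1.50911e-46
  (-)t^(-43) = -1.66002e-45
  (+)t^(-42) = 1.82603e-44
  (-)t^(-41) = -2.00863e-43
  (+)t^(-40) = 2.20949e-42
  (-)t^(-39) = -2.43044e-41
  (+)t^(-38) = 2.67349e-40
  (-)t^(-37) = -2.94083e-39
  (+)t^(-36) = 3.23492e-38
  (-)t^(-35) = -3.55841e-37
  (+)t^(-34) = 3.91425e-36
  (-)t^(-33) = -4.30568e-35
  (+)t^(-32) = 4.73624e-34
  (-)t^(-31) = -5.20987e-33
  (+)t^(-30) = 5.73086e-32
  (-)t^(-29) = -6.30394e-31
  (+)t^(-28) = 6.93433e-30
  (-)t^(-27) = -7.62777e-29
  (+)t^(-26) = 8.39055e-28
  (-)t^(-25) = -9.2296e-27
  (+)t^(-24) = 1.01526e-25
  (-)t^(-23) = -1.11678e-24
  (+)t^(-22) = 1.22846e-23
  (-)t^(-21) = -1.35131e-22
  (+)t^(-20) = 1.48644e-21
  (-)t^(-19) = -1.63508e-20
  (+)t^(-18) = 1.79859e-19
  (+)t^(-16) = 2.17629e-17
Sum = (-9.37041e-52) + (1.03074e-50) + (-1.13382e-49) + (1.2472e-48) + (-1.37192e-47) + (1.50911e-46) + (-1.66002e-45) + (1.82603e-44) + (-2.00863e-43) + (2.20949e-42) + (-2.43044e-41) + (2.67349e-40) + (-2.94083e-39) + (3.23492e-38) + (-3.55841e-37) + (3.91425e-36) + (-4.30568e-35) + (4.73624e-34) + (-5.20987e-33) + (5.73086e-32) + (-6.30394e-31) + (6.93433e-30) + (-7.62777e-29) + (8.39055e-28) + (-9.2296e-27) + (1.01526e-25) + (-1.11678e-24) + (1.22846e-23) + (-1.35131e-22) + (1.48644e-21) + (-1.63508e-20) + (1.79859e-19) + (2.17629e-17)
= 2.192778414e-17
Rounded to 6 significant figures: 2.19278e-17

2.19278e-17


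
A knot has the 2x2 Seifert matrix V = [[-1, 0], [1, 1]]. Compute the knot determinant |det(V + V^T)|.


Step 1: Form V + V^T where V = [[-1, 0], [1, 1]]
  V^T = [[-1, 1], [0, 1]]
  V + V^T = [[-2, 1], [1, 2]]
Step 2: det(V + V^T) = (-2)*2 - 1*1
  = -4 - 1 = -5
Step 3: Knot determinant = |det(V + V^T)| = |-5| = 5

5


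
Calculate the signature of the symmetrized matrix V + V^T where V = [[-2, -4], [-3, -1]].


Step 1: V + V^T = [[-4, -7], [-7, -2]]
Step 2: trace = -6, det = -41
Step 3: Discriminant = (-6)^2 - 4*(-41) = 200
Step 4: Eigenvalues: 4.07107, -10.0711
Step 5: Signature = (# positive eigenvalues) - (# negative eigenvalues) = 0

0


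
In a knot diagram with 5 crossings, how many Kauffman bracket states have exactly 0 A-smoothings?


We choose which 0 of 5 crossings get A-smoothings.
C(5, 0) = 5! / (0! * 5!)
= 1

1


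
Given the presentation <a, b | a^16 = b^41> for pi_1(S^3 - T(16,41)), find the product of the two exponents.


The relation is a^16 = b^41.
Product of exponents = 16 * 41
= 656

656


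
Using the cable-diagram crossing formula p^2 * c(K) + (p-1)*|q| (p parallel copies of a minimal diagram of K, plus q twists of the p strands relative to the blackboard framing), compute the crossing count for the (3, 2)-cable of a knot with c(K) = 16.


Step 1: Each of the c(K) crossings of the companion diagram becomes p*p = p^2 crossings among the p parallel strands, and each of the |q| twists s_1 s_2 ... s_(p-1) adds (p-1) crossings.
  Crossings = p^2 * c(K) + (p-1)*|q|
Step 2: = 3^2 * 16 + (3-1)*2
Step 3: = 9*16 + 2*2
Step 4: = 144 + 4 = 148

148


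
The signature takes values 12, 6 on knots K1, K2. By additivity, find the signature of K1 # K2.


The signature is additive under connected sum.
signature(K1 # K2) = (12) + (6)
= 18

18


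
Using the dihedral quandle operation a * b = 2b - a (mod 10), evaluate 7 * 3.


7 * 3 = 2*3 - 7 mod 10
= 6 - 7 mod 10
= -1 mod 10 = 9

9


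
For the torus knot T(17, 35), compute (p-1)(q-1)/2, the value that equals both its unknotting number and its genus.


For a torus knot T(p,q), both the unknotting number and genus equal (p-1)(q-1)/2.
= (17-1)(35-1)/2
= 16*34/2
= 544/2 = 272

272


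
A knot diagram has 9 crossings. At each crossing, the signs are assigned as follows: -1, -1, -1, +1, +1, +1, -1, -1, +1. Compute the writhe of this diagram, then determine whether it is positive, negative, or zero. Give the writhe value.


Step 1: Count positive crossings (+1).
Positive crossings: 4
Step 2: Count negative crossings (-1).
Negative crossings: 5
Step 3: Writhe = (positive) - (negative)
w = 4 - 5 = -1
Step 4: |w| = 1, and w is negative

-1


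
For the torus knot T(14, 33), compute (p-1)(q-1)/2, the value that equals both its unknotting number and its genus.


For a torus knot T(p,q), both the unknotting number and genus equal (p-1)(q-1)/2.
= (14-1)(33-1)/2
= 13*32/2
= 416/2 = 208

208


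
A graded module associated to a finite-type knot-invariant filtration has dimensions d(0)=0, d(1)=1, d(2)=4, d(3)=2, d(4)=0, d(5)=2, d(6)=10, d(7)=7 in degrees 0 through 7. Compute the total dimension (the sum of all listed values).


Total dimension = d(0) + d(1) + ... + d(7)
= 0 + 1 + 4 + 2 + 0 + 2 + 10 + 7
= 26

26


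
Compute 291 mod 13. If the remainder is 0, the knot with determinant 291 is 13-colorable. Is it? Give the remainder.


Step 1: A knot is p-colorable if and only if p divides its determinant.
Step 2: Compute 291 mod 13.
291 = 22 * 13 + 5
Step 3: 291 mod 13 = 5
Step 4: The knot is 13-colorable: no

5


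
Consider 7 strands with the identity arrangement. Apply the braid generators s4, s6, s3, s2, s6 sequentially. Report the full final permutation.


Starting with identity [1, 2, 3, 4, 5, 6, 7].
Apply generators in sequence:
  After s4: [1, 2, 3, 5, 4, 6, 7]
  After s6: [1, 2, 3, 5, 4, 7, 6]
  After s3: [1, 2, 5, 3, 4, 7, 6]
  After s2: [1, 5, 2, 3, 4, 7, 6]
  After s6: [1, 5, 2, 3, 4, 6, 7]
Final permutation: [1, 5, 2, 3, 4, 6, 7]

[1, 5, 2, 3, 4, 6, 7]


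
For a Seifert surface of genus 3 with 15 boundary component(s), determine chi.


chi = 2 - 2g - b
= 2 - 2*3 - 15
= 2 - 6 - 15 = -19

-19


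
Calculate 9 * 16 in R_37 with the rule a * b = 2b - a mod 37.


9 * 16 = 2*16 - 9 mod 37
= 32 - 9 mod 37
= 23 mod 37 = 23

23


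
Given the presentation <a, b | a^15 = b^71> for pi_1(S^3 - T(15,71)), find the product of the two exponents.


The relation is a^15 = b^71.
Product of exponents = 15 * 71
= 1065

1065


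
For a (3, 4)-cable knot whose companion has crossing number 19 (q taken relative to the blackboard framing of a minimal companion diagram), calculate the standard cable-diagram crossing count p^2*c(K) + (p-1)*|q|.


Step 1: Each of the c(K) crossings of the companion diagram becomes p*p = p^2 crossings among the p parallel strands, and each of the |q| twists s_1 s_2 ... s_(p-1) adds (p-1) crossings.
  Crossings = p^2 * c(K) + (p-1)*|q|
Step 2: = 3^2 * 19 + (3-1)*4
Step 3: = 9*19 + 2*4
Step 4: = 171 + 8 = 179

179


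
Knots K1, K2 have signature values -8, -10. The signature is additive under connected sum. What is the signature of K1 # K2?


The signature is additive under connected sum.
signature(K1 # K2) = (-8) + (-10)
= -18

-18


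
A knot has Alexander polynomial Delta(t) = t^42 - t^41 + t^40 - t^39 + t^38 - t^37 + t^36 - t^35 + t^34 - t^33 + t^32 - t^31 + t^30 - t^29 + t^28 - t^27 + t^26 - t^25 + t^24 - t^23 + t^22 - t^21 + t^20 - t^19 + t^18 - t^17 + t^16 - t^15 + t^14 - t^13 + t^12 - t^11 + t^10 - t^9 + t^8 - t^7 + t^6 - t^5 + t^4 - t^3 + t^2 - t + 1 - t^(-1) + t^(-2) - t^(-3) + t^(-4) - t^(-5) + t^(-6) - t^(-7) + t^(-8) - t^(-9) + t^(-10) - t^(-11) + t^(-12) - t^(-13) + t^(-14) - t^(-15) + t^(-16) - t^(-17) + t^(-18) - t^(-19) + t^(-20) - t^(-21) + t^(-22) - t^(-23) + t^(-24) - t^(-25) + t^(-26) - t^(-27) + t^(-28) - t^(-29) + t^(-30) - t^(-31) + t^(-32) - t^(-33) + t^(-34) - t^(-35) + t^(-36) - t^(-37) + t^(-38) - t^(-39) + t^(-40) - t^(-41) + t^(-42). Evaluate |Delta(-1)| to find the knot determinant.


Step 1: The polynomial has 85 terms with alternating signs, exponents from 42 down to -42.
Step 2: Substitute t = -1. The i-th term has coefficient (-1)^i and exponent (m-i),
  so its value is (-1)^i * (-1)^(m-i) = (-1)^m = 1 for every i.
Step 3: All 85 terms equal 1, so Delta(-1) = 85 * (1) = 85
Step 4: |Delta(-1)| = 85

85


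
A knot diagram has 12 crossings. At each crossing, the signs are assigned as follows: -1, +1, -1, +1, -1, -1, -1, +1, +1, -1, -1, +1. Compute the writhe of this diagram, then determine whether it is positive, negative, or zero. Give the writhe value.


Step 1: Count positive crossings (+1).
Positive crossings: 5
Step 2: Count negative crossings (-1).
Negative crossings: 7
Step 3: Writhe = (positive) - (negative)
w = 5 - 7 = -2
Step 4: |w| = 2, and w is negative

-2


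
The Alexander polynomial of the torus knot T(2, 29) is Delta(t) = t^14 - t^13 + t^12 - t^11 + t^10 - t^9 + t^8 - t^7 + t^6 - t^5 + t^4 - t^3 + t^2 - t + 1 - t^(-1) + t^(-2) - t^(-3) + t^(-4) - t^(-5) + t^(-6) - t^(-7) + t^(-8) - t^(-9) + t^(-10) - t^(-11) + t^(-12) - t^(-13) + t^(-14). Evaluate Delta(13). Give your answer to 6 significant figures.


Substituting t = 13 into Delta(t) = t^14 - t^13 + t^12 - t^11 + t^10 - t^9 + t^8 - t^7 + t^6 - t^5 + t^4 - t^3 + t^2 - t + 1 - t^(-1) + t^(-2) - t^(-3) + t^(-4) - t^(-5) + t^(-6) - t^(-7) + t^(-8) - t^(-9) + t^(-10) - t^(-11) + t^(-12) - t^(-13) + t^(-14):
Term values: (3937376385699289) + (-302875106592253) + (23298085122481) + (-1792160394037) + (137858491849) + (-10604499373) + (815730721) + (-62748517) + (4826809) + (-371293) + (28561) + (-2197) + (169) + (-13) + (1) + (-0.0769231) + (0.00591716) + (-0.000455166) + (3.50128e-05) + (-2.69329e-06) + (2.07176e-07) + (-1.59366e-08) + (1.22589e-09) + (-9.42996e-11) + (7.25382e-12) + (-5.57986e-13) + (4.2922e-14) + (-3.30169e-15) + (2.53976e-16)
Sum = 3.656135215e+15
Rounded to 6 significant figures: 3.65614e+15

3.65614e+15


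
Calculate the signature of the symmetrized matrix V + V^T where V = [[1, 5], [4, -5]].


Step 1: V + V^T = [[2, 9], [9, -10]]
Step 2: trace = -8, det = -101
Step 3: Discriminant = (-8)^2 - 4*(-101) = 468
Step 4: Eigenvalues: 6.81665, -14.8167
Step 5: Signature = (# positive eigenvalues) - (# negative eigenvalues) = 0

0


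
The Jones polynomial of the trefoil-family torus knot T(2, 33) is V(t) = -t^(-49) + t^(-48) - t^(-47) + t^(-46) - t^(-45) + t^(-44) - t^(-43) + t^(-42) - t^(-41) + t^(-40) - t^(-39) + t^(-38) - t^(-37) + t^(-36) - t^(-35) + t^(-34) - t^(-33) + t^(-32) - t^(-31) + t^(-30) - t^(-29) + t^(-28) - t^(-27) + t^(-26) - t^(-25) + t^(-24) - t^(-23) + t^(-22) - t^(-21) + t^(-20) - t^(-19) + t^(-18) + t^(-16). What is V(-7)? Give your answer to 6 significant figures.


Substituting t = -7 into V(t) = -t^(-49) + t^(-48) - t^(-47) + t^(-46) - t^(-45) + t^(-44) - t^(-43) + t^(-42) - t^(-41) + t^(-40) - t^(-39) + t^(-38) - t^(-37) + t^(-36) - t^(-35) + t^(-34) - t^(-33) + t^(-32) - t^(-31) + t^(-30) - t^(-29) + t^(-28) - t^(-27) + t^(-26) - t^(-25) + t^(-24) - t^(-23) + t^(-22) - t^(-21) + t^(-20) - t^(-19) + t^(-18) + t^(-16):
  (-)t^(-49) = 3.89221e-42
  (+)t^(-48) = 2.72455e-41
  (-)t^(-47) = 1.90718e-40
  (+)t^(-46) = 1.33503e-39
  (-)t^(-45) = 9.34519e-39
  (+)t^(-44) = 6.54163e-38
  (-)t^(-43) = 4.57914e-37
  (+)t^(-42) = 3.2054e-36
  (-)t^(-41) = 2.24378e-35
  (+)t^(-40) = 1.57065e-34
  (-)t^(-39) = 1.09945e-33
  (+)t^(-38) = 7.69617e-33
  (-)t^(-37) = 5.38732e-32
  (+)t^(-36) = 3.77112e-31
  (-)t^(-35) = 2.63979e-30
  (+)t^(-34) = 1.84785e-29
  (-)t^(-33) = 1.29349e-28
  (+)t^(-32) = 9.05446e-28
  (-)t^(-31) = 6.33812e-27
  (+)t^(-30) = 4.43669e-26
  (-)t^(-29) = 3.10568e-25
  (+)t^(-28) = 2.17398e-24
  (-)t^(-27) = 1.52178e-23
  (+)t^(-26) = 1.06525e-22
  (-)t^(-25) = 7.45674e-22
  (+)t^(-24) = 5.21972e-21
  (-)t^(-23) = 3.6538e-20
  (+)t^(-22) = 2.55766e-19
  (-)t^(-21) = 1.79036e-18
  (+)t^(-20) = 1.25325e-17
  (-)t^(-19) = 8.77278e-17
  (+)t^(-18) = 6.14095e-16
  (+)t^(-16) = 3.00906e-14
Sum = (3.89221e-42) + (2.72455e-41) + (1.90718e-40) + (1.33503e-39) + (9.34519e-39) + (6.54163e-38) + (4.57914e-37) + (3.2054e-36) + (2.24378e-35) + (1.57065e-34) + (1.09945e-33) + (7.69617e-33) + (5.38732e-32) + (3.77112e-31) + (2.63979e-30) + (1.84785e-29) + (1.29349e-28) + (9.05446e-28) + (6.33812e-27) + (4.43669e-26) + (3.10568e-25) + (2.17398e-24) + (1.52178e-23) + (1.06525e-22) + (7.45674e-22) + (5.21972e-21) + (3.6538e-20) + (2.55766e-19) + (1.79036e-18) + (1.25325e-17) + (8.77278e-17) + (6.14095e-16) + (3.00906e-14)
= 3.080707919e-14
Rounded to 6 significant figures: 3.08071e-14

3.08071e-14


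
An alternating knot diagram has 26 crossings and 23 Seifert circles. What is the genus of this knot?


For alternating knots, g = (c - s + 1)/2.
= (26 - 23 + 1)/2
= 4/2 = 2

2


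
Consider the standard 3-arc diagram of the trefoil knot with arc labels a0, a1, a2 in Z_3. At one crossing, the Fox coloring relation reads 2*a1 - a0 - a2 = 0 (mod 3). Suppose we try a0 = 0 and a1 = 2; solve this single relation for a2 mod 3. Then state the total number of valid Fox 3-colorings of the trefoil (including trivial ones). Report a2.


Step 1: Apply the given crossing relation 2*a1 - a0 - a2 = 0 (mod 3).
  a2 = 2*a1 - a0 mod 3
  a2 = 2*2 - 0 mod 3
  a2 = 4 - 0 mod 3
  a2 = 4 mod 3 = 1
Step 2: The trefoil has determinant 3.
  Number of Fox p-colorings (p prime) is p^2 if p = 3, else p.
  Since p = 3 divides det = 3, the trefoil is 3-colorable.
  (Indeed for p = 3 any choice of a0, a1 extends to a valid coloring; the trial (a0, a1, a2) = (0, 2, 1) satisfies all three crossing relations.)
  Total colorings = 3^2 = 9
Step 3: a2 = 1, total Fox 3-colorings = 9

1
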